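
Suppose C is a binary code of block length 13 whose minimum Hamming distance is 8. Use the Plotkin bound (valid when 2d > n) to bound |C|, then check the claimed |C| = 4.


Plotkin bound M ≤ 4; given |C| = 4 ≤ bound (satisfied).

Check applicability: 2d = 16, n = 13.
2d − n = 3 > 0, so Plotkin applies.
Compute d/(2d−n) = 8/3 ≈ 2.6667.
⌊d/(2d−n)⌋ = 2.
Plotkin bound: M ≤ 2·2 = 4.
Given |C| = 4, check: satisfied.
This |C| is at the Plotkin bound.


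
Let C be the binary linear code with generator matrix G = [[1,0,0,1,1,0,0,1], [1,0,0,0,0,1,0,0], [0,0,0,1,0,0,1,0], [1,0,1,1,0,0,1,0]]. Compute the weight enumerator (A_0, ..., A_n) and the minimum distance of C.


Weight distribution: A_0 = 1, A_2 = 4, A_4 = 9, A_6 = 2. Minimum distance d = 2.

Enumerate all 2^4 = 16 messages m ∈ F_2^4.
For each, compute codeword c = mG in F_2^8, then tally its weight.
  m = 0000 → c = 00000000, weight = 0.
  m = 1000 → c = 10011001, weight = 4.
  m = 0100 → c = 10000100, weight = 2.
  m = 1100 → c = 00011101, weight = 4.
  m = 0010 → c = 00010010, weight = 2.
  m = 1010 → c = 10001011, weight = 4.
  m = 0110 → c = 10010110, weight = 4.
  m = 1110 → c = 00001111, weight = 4.
  m = 0001 → c = 10110010, weight = 4.
  m = 1001 → c = 00101011, weight = 4.
  m = 0101 → c = 00110110, weight = 4.
  m = 1101 → c = 10101111, weight = 6.
  m = 0011 → c = 10100000, weight = 2.
  m = 1011 → c = 00111001, weight = 4.
  m = 0111 → c = 00100100, weight = 2.
  m = 1111 → c = 10111101, weight = 6.
Tally weights:
  weight 0: 1 codewords.
  weight 2: 4 codewords.
  weight 4: 9 codewords.
  weight 6: 2 codewords.
Minimum distance d = smallest w > 0 with A_w > 0 = 2.
Sanity: Σ A_w = 16 = 2^4 = 16 ✓.


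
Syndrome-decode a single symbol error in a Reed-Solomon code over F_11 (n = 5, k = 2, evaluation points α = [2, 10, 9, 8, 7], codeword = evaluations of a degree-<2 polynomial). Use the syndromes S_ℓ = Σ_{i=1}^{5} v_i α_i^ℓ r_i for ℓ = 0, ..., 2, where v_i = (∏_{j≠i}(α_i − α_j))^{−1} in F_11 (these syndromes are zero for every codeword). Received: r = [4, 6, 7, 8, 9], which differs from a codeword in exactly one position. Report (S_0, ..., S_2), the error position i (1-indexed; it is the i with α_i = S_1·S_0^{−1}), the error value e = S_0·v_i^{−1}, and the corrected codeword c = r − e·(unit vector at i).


S = (7, 3, 6), error at position 1, error magnitude e = 1, c = [3, 6, 7, 8, 9].

Step 1: column multipliers v_i = (∏_{j≠i}(α_i − α_j))^{−1} mod 11.
  i = 1 (α = 2): (2−10)(2−9)(2−8)(2−7) = (−8)·(−7)·(−6)·(−5) = 1680 ≡ 8, so v_1 = 8^{−1} = 7 (mod 11).
  i = 2 (α = 10): (10−2)(10−9)(10−8)(10−7) = 8·1·2·3 = 48 ≡ 4, so v_2 = 4^{−1} = 3 (mod 11).
  i = 3 (α = 9): (9−2)(9−10)(9−8)(9−7) = 7·(−1)·1·2 = −14 ≡ 8, so v_3 = 8^{−1} = 7 (mod 11).
  i = 4 (α = 8): (8−2)(8−10)(8−9)(8−7) = 6·(−2)·(−1)·1 = 12 ≡ 1, so v_4 = 1^{−1} = 1 (mod 11).
  i = 5 (α = 7): (7−2)(7−10)(7−9)(7−8) = 5·(−3)·(−2)·(−1) = −30 ≡ 3, so v_5 = 3^{−1} = 4 (mod 11).
  v = [7, 3, 7, 1, 4].
Step 2: syndromes of r = [4, 6, 7, 8, 9] (all sums mod 11).
  S_0 = Σ v_i r_i = 7·4 + 3·6 + 7·7 + 1·8 + 4·9 = 139 ≡ 7.
  S_1 = Σ v_i α_i r_i = 7·2·4 + 3·10·6 + 7·9·7 + 1·8·8 + 4·7·9 = 993 ≡ 3.
  α_i^2 mod 11 = [4, 1, 4, 9, 5].
  S_2 = Σ v_i α_i^2 r_i = 7·4·4 + 3·1·6 + 7·4·7 + 1·9·8 + 4·5·9 = 578 ≡ 6.
  S = (7, 3, 6) ≠ 0, so r is not a codeword (an error is present).
Step 3: locate the error. For a single error e at position i, S_ℓ = v_i·e·α_i^ℓ, so α_err = S_1/S_0.
  S_0^{−1} = 7^{−1} = 8 (mod 11), so α_err = 3·8 = 24 ≡ 2 = α_1. Error position i = 1.
  Consistency check: S_2/S_1 = 6·4 = 24 ≡ 2 = α_err ✓ (single-error assumption holds).
Step 4: error magnitude e = S_0/v_1 = S_0·∏_{j≠1}(α_1 − α_j) = 7·8 = 56 ≡ 1 (mod 11).
Step 5: correct position 1: c_1 = r_1 − e = 4 − 1 ≡ 3 (mod 11). Hence c = [3, 6, 7, 8, 9].
  Check: interpolating c through the α_i gives m(x) = 5 + 10·x (degree < 2) with m(α_i) = c_i for every i, so c is indeed a codeword.


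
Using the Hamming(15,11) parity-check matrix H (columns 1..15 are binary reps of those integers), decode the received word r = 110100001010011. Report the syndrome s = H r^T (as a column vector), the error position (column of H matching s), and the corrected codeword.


s = (0, 1, 0, 0)^T, error position = 4, corrected codeword c = 110000001010011

Compute s = H r^T mod 2 one row at a time:
  s_1 = 0 + 1 + 0 + 1 + 0 + 0 + 1 + 1 = 4 ≡ 0 (mod 2).
  s_2 = 1 + 0 + 0 + 0 + 0 + 0 + 1 + 1 = 3 ≡ 1 (mod 2).
  s_3 = 1 + 0 + 0 + 0 + 0 + 1 + 1 + 1 = 4 ≡ 0 (mod 2).
  s_4 = 1 + 0 + 0 + 0 + 1 + 1 + 0 + 1 = 4 ≡ 0 (mod 2).
s = (0, 1, 0, 0)^T — this equals column 4 of H (binary 0100), so error is at position 4.
Correct: flip bit 4 of r = 110100001010011 to get c = 110000001010011.


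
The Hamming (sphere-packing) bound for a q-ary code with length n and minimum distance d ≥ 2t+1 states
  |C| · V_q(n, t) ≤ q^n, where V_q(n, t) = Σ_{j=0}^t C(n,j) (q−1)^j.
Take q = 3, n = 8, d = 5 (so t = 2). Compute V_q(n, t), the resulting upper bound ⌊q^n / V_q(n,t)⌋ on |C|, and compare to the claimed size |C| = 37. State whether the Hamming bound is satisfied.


V_q(n, t) = 129, q^n = 6561, Hamming bound = 50, |C| = 37 ≤ bound (satisfied).

Step 1: Compute V_q(n, t) = Σ_{j=0}^2 C(n, j) (q−1)^j.
  j = 0: C(8,0)·(2)^0 = 1·1 = 1.
  j = 1: C(8,1)·(2)^1 = 8·2 = 16.
  j = 2: C(8,2)·(2)^2 = 28·4 = 112.
  V_q(n, t) = 1 + 16 + 112 = 129.
Step 2: q^n = 3^8 = 6561.
Step 3: Hamming bound ⌊q^n / V_q(n,t)⌋ = ⌊6561/129⌋ = 50.
Step 4: Compare |C| = 37 to 50: satisfied.
The claimed |C| lies below the Hamming bound.


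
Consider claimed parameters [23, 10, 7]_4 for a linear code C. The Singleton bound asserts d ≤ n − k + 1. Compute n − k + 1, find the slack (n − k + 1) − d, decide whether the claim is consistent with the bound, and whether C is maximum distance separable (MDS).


Singleton RHS = n − k + 1 = 14, slack = 7, bound satisfied, not MDS.

Singleton bound: d ≤ n − k + 1.
Here n = 23, k = 10, so n − k + 1 = 14.
Given d = 7, check d ≤ 14: YES.
Slack = (n − k + 1) − d = 7.
The code is NOT MDS (slack = 7 > 0).
Description: the claimed parameters are [23, 10, 7]_4; such a code would be non-MDS.


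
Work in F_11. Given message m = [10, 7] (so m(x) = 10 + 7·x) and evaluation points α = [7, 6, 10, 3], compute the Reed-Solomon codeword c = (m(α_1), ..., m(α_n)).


c = [4, 8, 3, 9]

Message polynomial: m(x) = 10 + 7·x (mod 11).
For each evaluation point α_i, compute m(α_i) mod 11:
  α_1 = 7: Horner steps 7 → 4, so m(7) = 4.
  α_2 = 6: Horner steps 7 → 8, so m(6) = 8.
  α_3 = 10: Horner steps 7 → 3, so m(10) = 3.
  α_4 = 3: Horner steps 7 → 9, so m(3) = 9.
Codeword c = [4, 8, 3, 9] ∈ F_11^4.


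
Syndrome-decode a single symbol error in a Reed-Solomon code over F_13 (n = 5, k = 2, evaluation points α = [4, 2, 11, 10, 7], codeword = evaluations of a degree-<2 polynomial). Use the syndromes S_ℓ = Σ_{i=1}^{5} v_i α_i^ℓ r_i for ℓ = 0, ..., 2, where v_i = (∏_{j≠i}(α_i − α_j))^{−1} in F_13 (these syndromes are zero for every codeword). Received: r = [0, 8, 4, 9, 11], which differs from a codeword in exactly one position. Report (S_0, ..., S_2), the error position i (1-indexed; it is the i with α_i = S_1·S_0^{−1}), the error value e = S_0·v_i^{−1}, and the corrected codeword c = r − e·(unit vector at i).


S = (10, 7, 1), error at position 2, error magnitude e = 11, c = [0, 10, 4, 9, 11].

Step 1: column multipliers v_i = (∏_{j≠i}(α_i − α_j))^{−1} mod 13.
  i = 1 (α = 4): (4−2)(4−11)(4−10)(4−7) = 2·(−7)·(−6)·(−3) = −252 ≡ 8, so v_1 = 8^{−1} = 5 (mod 13).
  i = 2 (α = 2): (2−4)(2−11)(2−10)(2−7) = (−2)·(−9)·(−8)·(−5) = 720 ≡ 5, so v_2 = 5^{−1} = 8 (mod 13).
  i = 3 (α = 11): (11−4)(11−2)(11−10)(11−7) = 7·9·1·4 = 252 ≡ 5, so v_3 = 5^{−1} = 8 (mod 13).
  i = 4 (α = 10): (10−4)(10−2)(10−11)(10−7) = 6·8·(−1)·3 = −144 ≡ 12, so v_4 = 12^{−1} = 12 (mod 13).
  i = 5 (α = 7): (7−4)(7−2)(7−11)(7−10) = 3·5·(−4)·(−3) = 180 ≡ 11, so v_5 = 11^{−1} = 6 (mod 13).
  v = [5, 8, 8, 12, 6].
Step 2: syndromes of r = [0, 8, 4, 9, 11] (all sums mod 13).
  S_0 = Σ v_i r_i = 5·0 + 8·8 + 8·4 + 12·9 + 6·11 = 270 ≡ 10.
  S_1 = Σ v_i α_i r_i = 5·4·0 + 8·2·8 + 8·11·4 + 12·10·9 + 6·7·11 = 2022 ≡ 7.
  α_i^2 mod 13 = [3, 4, 4, 9, 10].
  S_2 = Σ v_i α_i^2 r_i = 5·3·0 + 8·4·8 + 8·4·4 + 12·9·9 + 6·10·11 = 2016 ≡ 1.
  S = (10, 7, 1) ≠ 0, so r is not a codeword (an error is present).
Step 3: locate the error. For a single error e at position i, S_ℓ = v_i·e·α_i^ℓ, so α_err = S_1/S_0.
  S_0^{−1} = 10^{−1} = 4 (mod 13), so α_err = 7·4 = 28 ≡ 2 = α_2. Error position i = 2.
  Consistency check: S_2/S_1 = 1·2 = 2 ≡ 2 = α_err ✓ (single-error assumption holds).
Step 4: error magnitude e = S_0/v_2 = S_0·∏_{j≠2}(α_2 − α_j) = 10·5 = 50 ≡ 11 (mod 13).
Step 5: correct position 2: c_2 = r_2 − e = 8 − 11 ≡ 10 (mod 13). Hence c = [0, 10, 4, 9, 11].
  Check: interpolating c through the α_i gives m(x) = 7 + 8·x (degree < 2) with m(α_i) = c_i for every i, so c is indeed a codeword.


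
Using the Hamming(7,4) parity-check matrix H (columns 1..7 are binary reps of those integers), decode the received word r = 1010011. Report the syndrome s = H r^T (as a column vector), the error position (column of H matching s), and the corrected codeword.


s = (0, 1, 1)^T, error position = 3, corrected codeword c = 1000011

Compute s = H r^T mod 2 one row at a time:
  s_1 = 0 + 0 + 1 + 1 = 2 ≡ 0 (mod 2).
  s_2 = 0 + 1 + 1 + 1 = 3 ≡ 1 (mod 2).
  s_3 = 1 + 1 + 0 + 1 = 3 ≡ 1 (mod 2).
s = (0, 1, 1)^T — this equals column 3 of H (binary 011), so error is at position 3.
Correct: flip bit 3 of r = 1010011 to get c = 1000011.


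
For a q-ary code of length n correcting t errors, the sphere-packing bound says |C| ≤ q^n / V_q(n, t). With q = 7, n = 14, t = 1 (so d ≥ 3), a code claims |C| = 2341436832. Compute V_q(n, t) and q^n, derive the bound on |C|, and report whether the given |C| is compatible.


V_q(n, t) = 85, q^n = 678223072849, Hamming bound = 7979094974, |C| = 2341436832 ≤ bound (satisfied).

Step 1: Compute V_q(n, t) = Σ_{j=0}^1 C(n, j) (q−1)^j.
  j = 0: C(14,0)·(6)^0 = 1·1 = 1.
  j = 1: C(14,1)·(6)^1 = 14·6 = 84.
  V_q(n, t) = 1 + 84 = 85.
Step 2: q^n = 7^14 = 678223072849.
Step 3: Hamming bound ⌊q^n / V_q(n,t)⌋ = ⌊678223072849/85⌋ = 7979094974.
Step 4: Compare |C| = 2341436832 to 7979094974: satisfied.
The claimed |C| lies below the Hamming bound.


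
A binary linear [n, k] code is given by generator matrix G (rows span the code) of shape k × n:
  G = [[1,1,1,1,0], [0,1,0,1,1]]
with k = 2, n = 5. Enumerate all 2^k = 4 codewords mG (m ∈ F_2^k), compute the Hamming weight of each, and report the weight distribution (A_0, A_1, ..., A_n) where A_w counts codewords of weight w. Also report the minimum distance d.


Weight distribution: A_0 = 1, A_3 = 2, A_4 = 1. Minimum distance d = 3.

Enumerate all 2^2 = 4 messages m ∈ F_2^2.
For each, compute codeword c = mG in F_2^5, then tally its weight.
  m = 00 → c = 00000, weight = 0.
  m = 10 → c = 11110, weight = 4.
  m = 01 → c = 01011, weight = 3.
  m = 11 → c = 10101, weight = 3.
Tally weights:
  weight 0: 1 codewords.
  weight 3: 2 codewords.
  weight 4: 1 codewords.
Minimum distance d = smallest w > 0 with A_w > 0 = 3.
Sanity: Σ A_w = 4 = 2^2 = 4 ✓.


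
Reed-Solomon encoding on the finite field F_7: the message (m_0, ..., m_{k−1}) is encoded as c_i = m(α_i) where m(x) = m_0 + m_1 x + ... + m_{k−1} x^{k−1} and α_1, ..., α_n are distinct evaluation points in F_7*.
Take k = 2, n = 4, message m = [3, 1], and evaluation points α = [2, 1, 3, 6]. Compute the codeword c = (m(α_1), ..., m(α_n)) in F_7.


c = [5, 4, 6, 2]

Message polynomial: m(x) = 3 + 1·x (mod 7).
For each evaluation point α_i, compute m(α_i) mod 7:
  α_1 = 2: Horner steps 1 → 5, so m(2) = 5.
  α_2 = 1: Horner steps 1 → 4, so m(1) = 4.
  α_3 = 3: Horner steps 1 → 6, so m(3) = 6.
  α_4 = 6: Horner steps 1 → 2, so m(6) = 2.
Codeword c = [5, 4, 6, 2] ∈ F_7^4.


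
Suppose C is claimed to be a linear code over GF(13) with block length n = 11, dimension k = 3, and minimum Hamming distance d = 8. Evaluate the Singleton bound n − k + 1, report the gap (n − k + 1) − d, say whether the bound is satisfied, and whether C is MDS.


Singleton RHS = n − k + 1 = 9, slack = 1, bound satisfied, not MDS.

Singleton bound: d ≤ n − k + 1.
Here n = 11, k = 3, so n − k + 1 = 9.
Given d = 8, check d ≤ 9: YES.
Slack = (n − k + 1) − d = 1.
The code is NOT MDS (slack = 1 > 0).
Description: the claimed parameters are [11, 3, 8]_13; such a code would be non-MDS.


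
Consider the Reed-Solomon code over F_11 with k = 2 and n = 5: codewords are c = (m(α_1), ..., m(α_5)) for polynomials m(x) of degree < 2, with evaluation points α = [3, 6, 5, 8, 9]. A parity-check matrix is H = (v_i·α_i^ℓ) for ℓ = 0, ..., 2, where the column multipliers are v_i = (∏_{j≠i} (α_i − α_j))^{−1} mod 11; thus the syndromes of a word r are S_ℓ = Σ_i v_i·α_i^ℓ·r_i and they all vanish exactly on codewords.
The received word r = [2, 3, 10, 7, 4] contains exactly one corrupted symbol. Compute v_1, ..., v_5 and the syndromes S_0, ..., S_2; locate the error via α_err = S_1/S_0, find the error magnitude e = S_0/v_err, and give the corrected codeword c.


S = (6, 4, 10), error at position 4, error magnitude e = 7, c = [2, 3, 10, 0, 4].

Step 1: column multipliers v_i = (∏_{j≠i}(α_i − α_j))^{−1} mod 11.
  i = 1 (α = 3): (3−6)(3−5)(3−8)(3−9) = (−3)·(−2)·(−5)·(−6) = 180 ≡ 4, so v_1 = 4^{−1} = 3 (mod 11).
  i = 2 (α = 6): (6−3)(6−5)(6−8)(6−9) = 3·1·(−2)·(−3) = 18 ≡ 7, so v_2 = 7^{−1} = 8 (mod 11).
  i = 3 (α = 5): (5−3)(5−6)(5−8)(5−9) = 2·(−1)·(−3)·(−4) = −24 ≡ 9, so v_3 = 9^{−1} = 5 (mod 11).
  i = 4 (α = 8): (8−3)(8−6)(8−5)(8−9) = 5·2·3·(−1) = −30 ≡ 3, so v_4 = 3^{−1} = 4 (mod 11).
  i = 5 (α = 9): (9−3)(9−6)(9−5)(9−8) = 6·3·4·1 = 72 ≡ 6, so v_5 = 6^{−1} = 2 (mod 11).
  v = [3, 8, 5, 4, 2].
Step 2: syndromes of r = [2, 3, 10, 7, 4] (all sums mod 11).
  S_0 = Σ v_i r_i = 3·2 + 8·3 + 5·10 + 4·7 + 2·4 = 116 ≡ 6.
  S_1 = Σ v_i α_i r_i = 3·3·2 + 8·6·3 + 5·5·10 + 4·8·7 + 2·9·4 = 708 ≡ 4.
  α_i^2 mod 11 = [9, 3, 3, 9, 4].
  S_2 = Σ v_i α_i^2 r_i = 3·9·2 + 8·3·3 + 5·3·10 + 4·9·7 + 2·4·4 = 560 ≡ 10.
  S = (6, 4, 10) ≠ 0, so r is not a codeword (an error is present).
Step 3: locate the error. For a single error e at position i, S_ℓ = v_i·e·α_i^ℓ, so α_err = S_1/S_0.
  S_0^{−1} = 6^{−1} = 2 (mod 11), so α_err = 4·2 = 8 ≡ 8 = α_4. Error position i = 4.
  Consistency check: S_2/S_1 = 10·3 = 30 ≡ 8 = α_err ✓ (single-error assumption holds).
Step 4: error magnitude e = S_0/v_4 = S_0·∏_{j≠4}(α_4 − α_j) = 6·3 = 18 ≡ 7 (mod 11).
Step 5: correct position 4: c_4 = r_4 − e = 7 − 7 ≡ 0 (mod 11). Hence c = [2, 3, 10, 0, 4].
  Check: interpolating c through the α_i gives m(x) = 1 + 4·x (degree < 2) with m(α_i) = c_i for every i, so c is indeed a codeword.


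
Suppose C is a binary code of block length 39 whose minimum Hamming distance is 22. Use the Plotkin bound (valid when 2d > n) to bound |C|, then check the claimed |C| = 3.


Plotkin bound M ≤ 8; given |C| = 3 ≤ bound (satisfied).

Check applicability: 2d = 44, n = 39.
2d − n = 5 > 0, so Plotkin applies.
Compute d/(2d−n) = 22/5 ≈ 4.4000.
⌊d/(2d−n)⌋ = 4.
Plotkin bound: M ≤ 2·4 = 8.
Given |C| = 3, check: satisfied.
This |C| is below the Plotkin bound.


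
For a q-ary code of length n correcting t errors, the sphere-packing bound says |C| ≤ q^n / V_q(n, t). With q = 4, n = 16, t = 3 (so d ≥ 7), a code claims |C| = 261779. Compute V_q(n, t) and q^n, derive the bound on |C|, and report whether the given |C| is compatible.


V_q(n, t) = 16249, q^n = 4294967296, Hamming bound = 264321, |C| = 261779 ≤ bound (satisfied).

Step 1: Compute V_q(n, t) = Σ_{j=0}^3 C(n, j) (q−1)^j.
  j = 0: C(16,0)·(3)^0 = 1·1 = 1.
  j = 1: C(16,1)·(3)^1 = 16·3 = 48.
  j = 2: C(16,2)·(3)^2 = 120·9 = 1080.
  j = 3: C(16,3)·(3)^3 = 560·27 = 15120.
  V_q(n, t) = 1 + 48 + 1080 + 15120 = 16249.
Step 2: q^n = 4^16 = 4294967296.
Step 3: Hamming bound ⌊q^n / V_q(n,t)⌋ = ⌊4294967296/16249⌋ = 264321.
Step 4: Compare |C| = 261779 to 264321: satisfied.
The claimed |C| lies below the Hamming bound.


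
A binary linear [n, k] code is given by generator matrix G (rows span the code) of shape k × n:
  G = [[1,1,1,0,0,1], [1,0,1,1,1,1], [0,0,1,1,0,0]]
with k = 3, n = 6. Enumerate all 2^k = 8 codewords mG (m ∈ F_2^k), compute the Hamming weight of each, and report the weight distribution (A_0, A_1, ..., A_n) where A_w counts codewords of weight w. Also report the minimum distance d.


Weight distribution: A_0 = 1, A_2 = 1, A_3 = 3, A_4 = 2, A_5 = 1. Minimum distance d = 2.

Enumerate all 2^3 = 8 messages m ∈ F_2^3.
For each, compute codeword c = mG in F_2^6, then tally its weight.
  m = 000 → c = 000000, weight = 0.
  m = 100 → c = 111001, weight = 4.
  m = 010 → c = 101111, weight = 5.
  m = 110 → c = 010110, weight = 3.
  m = 001 → c = 001100, weight = 2.
  m = 101 → c = 110101, weight = 4.
  m = 011 → c = 100011, weight = 3.
  m = 111 → c = 011010, weight = 3.
Tally weights:
  weight 0: 1 codewords.
  weight 2: 1 codewords.
  weight 3: 3 codewords.
  weight 4: 2 codewords.
  weight 5: 1 codewords.
Minimum distance d = smallest w > 0 with A_w > 0 = 2.
Sanity: Σ A_w = 8 = 2^3 = 8 ✓.


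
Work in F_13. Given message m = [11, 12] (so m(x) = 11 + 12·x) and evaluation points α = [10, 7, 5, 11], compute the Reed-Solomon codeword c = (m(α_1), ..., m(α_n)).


c = [1, 4, 6, 0]

Message polynomial: m(x) = 11 + 12·x (mod 13).
For each evaluation point α_i, compute m(α_i) mod 13:
  α_1 = 10: Horner steps 12 → 1, so m(10) = 1.
  α_2 = 7: Horner steps 12 → 4, so m(7) = 4.
  α_3 = 5: Horner steps 12 → 6, so m(5) = 6.
  α_4 = 11: Horner steps 12 → 0, so m(11) = 0.
Codeword c = [1, 4, 6, 0] ∈ F_13^4.


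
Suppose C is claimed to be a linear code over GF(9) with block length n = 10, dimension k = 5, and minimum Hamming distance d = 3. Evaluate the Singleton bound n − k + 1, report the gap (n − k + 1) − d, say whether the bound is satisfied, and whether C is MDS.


Singleton RHS = n − k + 1 = 6, slack = 3, bound satisfied, not MDS.

Singleton bound: d ≤ n − k + 1.
Here n = 10, k = 5, so n − k + 1 = 6.
Given d = 3, check d ≤ 6: YES.
Slack = (n − k + 1) − d = 3.
The code is NOT MDS (slack = 3 > 0).
Description: the claimed parameters are [10, 5, 3]_9; such a code would be non-MDS.


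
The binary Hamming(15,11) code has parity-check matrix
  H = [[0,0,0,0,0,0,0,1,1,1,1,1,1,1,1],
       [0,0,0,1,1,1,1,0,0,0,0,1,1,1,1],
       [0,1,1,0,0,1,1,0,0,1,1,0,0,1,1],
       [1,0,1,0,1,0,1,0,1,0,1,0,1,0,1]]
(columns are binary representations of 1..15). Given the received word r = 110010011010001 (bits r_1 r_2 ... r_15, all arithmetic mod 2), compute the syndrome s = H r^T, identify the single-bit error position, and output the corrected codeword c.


s = (0, 0, 1, 1)^T, error position = 3, corrected codeword c = 111010011010001

Compute s = H r^T mod 2 one row at a time:
  s_1 = 1 + 1 + 0 + 1 + 0 + 0 + 0 + 1 = 4 ≡ 0 (mod 2).
  s_2 = 0 + 1 + 0 + 0 + 0 + 0 + 0 + 1 = 2 ≡ 0 (mod 2).
  s_3 = 1 + 0 + 0 + 0 + 0 + 1 + 0 + 1 = 3 ≡ 1 (mod 2).
  s_4 = 1 + 0 + 1 + 0 + 1 + 1 + 0 + 1 = 5 ≡ 1 (mod 2).
s = (0, 0, 1, 1)^T — this equals column 3 of H (binary 0011), so error is at position 3.
Correct: flip bit 3 of r = 110010011010001 to get c = 111010011010001.


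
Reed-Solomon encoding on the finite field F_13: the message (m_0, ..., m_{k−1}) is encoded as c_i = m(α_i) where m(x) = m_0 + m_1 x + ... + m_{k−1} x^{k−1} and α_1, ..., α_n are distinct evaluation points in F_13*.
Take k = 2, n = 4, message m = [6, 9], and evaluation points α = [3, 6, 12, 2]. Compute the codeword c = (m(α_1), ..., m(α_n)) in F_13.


c = [7, 8, 10, 11]

Message polynomial: m(x) = 6 + 9·x (mod 13).
For each evaluation point α_i, compute m(α_i) mod 13:
  α_1 = 3: Horner steps 9 → 7, so m(3) = 7.
  α_2 = 6: Horner steps 9 → 8, so m(6) = 8.
  α_3 = 12: Horner steps 9 → 10, so m(12) = 10.
  α_4 = 2: Horner steps 9 → 11, so m(2) = 11.
Codeword c = [7, 8, 10, 11] ∈ F_13^4.


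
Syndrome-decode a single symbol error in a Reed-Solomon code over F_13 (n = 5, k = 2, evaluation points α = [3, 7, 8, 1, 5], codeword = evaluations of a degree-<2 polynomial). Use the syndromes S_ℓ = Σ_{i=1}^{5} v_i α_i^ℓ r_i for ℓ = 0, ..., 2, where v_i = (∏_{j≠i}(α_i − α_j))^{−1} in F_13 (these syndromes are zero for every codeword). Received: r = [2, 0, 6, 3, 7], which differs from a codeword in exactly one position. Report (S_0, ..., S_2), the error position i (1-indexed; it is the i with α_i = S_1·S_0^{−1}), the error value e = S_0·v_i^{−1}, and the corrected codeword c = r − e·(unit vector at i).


S = (5, 12, 8), error at position 5, error magnitude e = 6, c = [2, 0, 6, 3, 1].

Step 1: column multipliers v_i = (∏_{j≠i}(α_i − α_j))^{−1} mod 13.
  i = 1 (α = 3): (3−7)(3−8)(3−1)(3−5) = (−4)·(−5)·2·(−2) = −80 ≡ 11, so v_1 = 11^{−1} = 6 (mod 13).
  i = 2 (α = 7): (7−3)(7−8)(7−1)(7−5) = 4·(−1)·6·2 = −48 ≡ 4, so v_2 = 4^{−1} = 10 (mod 13).
  i = 3 (α = 8): (8−3)(8−7)(8−1)(8−5) = 5·1·7·3 = 105 ≡ 1, so v_3 = 1^{−1} = 1 (mod 13).
  i = 4 (α = 1): (1−3)(1−7)(1−8)(1−5) = (−2)·(−6)·(−7)·(−4) = 336 ≡ 11, so v_4 = 11^{−1} = 6 (mod 13).
  i = 5 (α = 5): (5−3)(5−7)(5−8)(5−1) = 2·(−2)·(−3)·4 = 48 ≡ 9, so v_5 = 9^{−1} = 3 (mod 13).
  v = [6, 10, 1, 6, 3].
Step 2: syndromes of r = [2, 0, 6, 3, 7] (all sums mod 13).
  S_0 = Σ v_i r_i = 6·2 + 10·0 + 1·6 + 6·3 + 3·7 = 57 ≡ 5.
  S_1 = Σ v_i α_i r_i = 6·3·2 + 10·7·0 + 1·8·6 + 6·1·3 + 3·5·7 = 207 ≡ 12.
  α_i^2 mod 13 = [9, 10, 12, 1, 12].
  S_2 = Σ v_i α_i^2 r_i = 6·9·2 + 10·10·0 + 1·12·6 + 6·1·3 + 3·12·7 = 450 ≡ 8.
  S = (5, 12, 8) ≠ 0, so r is not a codeword (an error is present).
Step 3: locate the error. For a single error e at position i, S_ℓ = v_i·e·α_i^ℓ, so α_err = S_1/S_0.
  S_0^{−1} = 5^{−1} = 8 (mod 13), so α_err = 12·8 = 96 ≡ 5 = α_5. Error position i = 5.
  Consistency check: S_2/S_1 = 8·12 = 96 ≡ 5 = α_err ✓ (single-error assumption holds).
Step 4: error magnitude e = S_0/v_5 = S_0·∏_{j≠5}(α_5 − α_j) = 5·9 = 45 ≡ 6 (mod 13).
Step 5: correct position 5: c_5 = r_5 − e = 7 − 6 ≡ 1 (mod 13). Hence c = [2, 0, 6, 3, 1].
  Check: interpolating c through the α_i gives m(x) = 10 + 6·x (degree < 2) with m(α_i) = c_i for every i, so c is indeed a codeword.


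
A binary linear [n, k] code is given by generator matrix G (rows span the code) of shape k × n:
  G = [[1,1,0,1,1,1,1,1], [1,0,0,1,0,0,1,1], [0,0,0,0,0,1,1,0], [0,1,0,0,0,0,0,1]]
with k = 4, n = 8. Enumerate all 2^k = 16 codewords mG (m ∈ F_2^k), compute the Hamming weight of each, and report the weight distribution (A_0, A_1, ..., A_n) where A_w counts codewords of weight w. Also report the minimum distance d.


Weight distribution: A_0 = 1, A_2 = 2, A_3 = 5, A_4 = 5, A_5 = 2, A_7 = 1. Minimum distance d = 2.

Enumerate all 2^4 = 16 messages m ∈ F_2^4.
For each, compute codeword c = mG in F_2^8, then tally its weight.
  m = 0000 → c = 00000000, weight = 0.
  m = 1000 → c = 11011111, weight = 7.
  m = 0100 → c = 10010011, weight = 4.
  m = 1100 → c = 01001100, weight = 3.
  m = 0010 → c = 00000110, weight = 2.
  m = 1010 → c = 11011001, weight = 5.
  m = 0110 → c = 10010101, weight = 4.
  m = 1110 → c = 01001010, weight = 3.
  m = 0001 → c = 01000001, weight = 2.
  m = 1001 → c = 10011110, weight = 5.
  m = 0101 → c = 11010010, weight = 4.
  m = 1101 → c = 00001101, weight = 3.
  m = 0011 → c = 01000111, weight = 4.
  m = 1011 → c = 10011000, weight = 3.
  m = 0111 → c = 11010100, weight = 4.
  m = 1111 → c = 00001011, weight = 3.
Tally weights:
  weight 0: 1 codewords.
  weight 2: 2 codewords.
  weight 3: 5 codewords.
  weight 4: 5 codewords.
  weight 5: 2 codewords.
  weight 7: 1 codewords.
Minimum distance d = smallest w > 0 with A_w > 0 = 2.
Sanity: Σ A_w = 16 = 2^4 = 16 ✓.


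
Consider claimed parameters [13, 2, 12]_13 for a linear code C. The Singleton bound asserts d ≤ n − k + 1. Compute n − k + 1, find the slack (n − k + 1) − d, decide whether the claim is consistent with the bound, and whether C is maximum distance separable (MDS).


Singleton RHS = n − k + 1 = 12, slack = 0, bound satisfied, MDS.

Singleton bound: d ≤ n − k + 1.
Here n = 13, k = 2, so n − k + 1 = 12.
Given d = 12, check d ≤ 12: YES.
Slack = (n − k + 1) − d = 0.
The code is MDS (slack = 0).
Description: the claimed parameters are [13, 2, 12]_13; such a code would be MDS (meets Singleton bound).


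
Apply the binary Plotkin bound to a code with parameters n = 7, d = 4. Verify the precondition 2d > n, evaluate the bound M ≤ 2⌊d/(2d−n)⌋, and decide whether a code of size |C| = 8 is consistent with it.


Plotkin bound M ≤ 8; given |C| = 8 ≤ bound (satisfied).

Check applicability: 2d = 8, n = 7.
2d − n = 1 > 0, so Plotkin applies.
Compute d/(2d−n) = 4/1 ≈ 4.0000.
⌊d/(2d−n)⌋ = 4.
Plotkin bound: M ≤ 2·4 = 8.
Given |C| = 8, check: satisfied.
This |C| is at the Plotkin bound.


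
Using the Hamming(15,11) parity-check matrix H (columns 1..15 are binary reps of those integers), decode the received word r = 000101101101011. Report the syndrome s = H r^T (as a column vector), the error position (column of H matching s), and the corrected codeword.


s = (1, 0, 1, 1)^T, error position = 11, corrected codeword c = 000101101111011

Compute s = H r^T mod 2 one row at a time:
  s_1 = 0 + 1 + 1 + 0 + 1 + 0 + 1 + 1 = 5 ≡ 1 (mod 2).
  s_2 = 1 + 0 + 1 + 1 + 1 + 0 + 1 + 1 = 6 ≡ 0 (mod 2).
  s_3 = 0 + 0 + 1 + 1 + 1 + 0 + 1 + 1 = 5 ≡ 1 (mod 2).
  s_4 = 0 + 0 + 0 + 1 + 1 + 0 + 0 + 1 = 3 ≡ 1 (mod 2).
s = (1, 0, 1, 1)^T — this equals column 11 of H (binary 1011), so error is at position 11.
Correct: flip bit 11 of r = 000101101101011 to get c = 000101101111011.


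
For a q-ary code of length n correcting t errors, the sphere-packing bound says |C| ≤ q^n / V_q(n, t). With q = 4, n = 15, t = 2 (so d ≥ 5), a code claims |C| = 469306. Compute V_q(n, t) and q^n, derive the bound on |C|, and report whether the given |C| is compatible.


V_q(n, t) = 991, q^n = 1073741824, Hamming bound = 1083493, |C| = 469306 ≤ bound (satisfied).

Step 1: Compute V_q(n, t) = Σ_{j=0}^2 C(n, j) (q−1)^j.
  j = 0: C(15,0)·(3)^0 = 1·1 = 1.
  j = 1: C(15,1)·(3)^1 = 15·3 = 45.
  j = 2: C(15,2)·(3)^2 = 105·9 = 945.
  V_q(n, t) = 1 + 45 + 945 = 991.
Step 2: q^n = 4^15 = 1073741824.
Step 3: Hamming bound ⌊q^n / V_q(n,t)⌋ = ⌊1073741824/991⌋ = 1083493.
Step 4: Compare |C| = 469306 to 1083493: satisfied.
The claimed |C| lies below the Hamming bound.


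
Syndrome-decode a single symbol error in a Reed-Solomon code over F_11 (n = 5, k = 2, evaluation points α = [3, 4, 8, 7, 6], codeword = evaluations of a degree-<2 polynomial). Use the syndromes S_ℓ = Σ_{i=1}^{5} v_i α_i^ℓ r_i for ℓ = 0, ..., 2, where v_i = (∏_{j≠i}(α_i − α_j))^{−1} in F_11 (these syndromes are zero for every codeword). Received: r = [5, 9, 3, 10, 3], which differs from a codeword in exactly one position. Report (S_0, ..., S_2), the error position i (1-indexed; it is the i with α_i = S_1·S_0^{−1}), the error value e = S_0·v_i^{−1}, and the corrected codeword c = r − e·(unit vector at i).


S = (8, 4, 2), error at position 5, error magnitude e = 8, c = [5, 9, 3, 10, 6].

Step 1: column multipliers v_i = (∏_{j≠i}(α_i − α_j))^{−1} mod 11.
  i = 1 (α = 3): (3−4)(3−8)(3−7)(3−6) = (−1)·(−5)·(−4)·(−3) = 60 ≡ 5, so v_1 = 5^{−1} = 9 (mod 11).
  i = 2 (α = 4): (4−3)(4−8)(4−7)(4−6) = 1·(−4)·(−3)·(−2) = −24 ≡ 9, so v_2 = 9^{−1} = 5 (mod 11).
  i = 3 (α = 8): (8−3)(8−4)(8−7)(8−6) = 5·4·1·2 = 40 ≡ 7, so v_3 = 7^{−1} = 8 (mod 11).
  i = 4 (α = 7): (7−3)(7−4)(7−8)(7−6) = 4·3·(−1)·1 = −12 ≡ 10, so v_4 = 10^{−1} = 10 (mod 11).
  i = 5 (α = 6): (6−3)(6−4)(6−8)(6−7) = 3·2·(−2)·(−1) = 12 ≡ 1, so v_5 = 1^{−1} = 1 (mod 11).
  v = [9, 5, 8, 10, 1].
Step 2: syndromes of r = [5, 9, 3, 10, 3] (all sums mod 11).
  S_0 = Σ v_i r_i = 9·5 + 5·9 + 8·3 + 10·10 + 1·3 = 217 ≡ 8.
  S_1 = Σ v_i α_i r_i = 9·3·5 + 5·4·9 + 8·8·3 + 10·7·10 + 1·6·3 = 1225 ≡ 4.
  α_i^2 mod 11 = [9, 5, 9, 5, 3].
  S_2 = Σ v_i α_i^2 r_i = 9·9·5 + 5·5·9 + 8·9·3 + 10·5·10 + 1·3·3 = 1355 ≡ 2.
  S = (8, 4, 2) ≠ 0, so r is not a codeword (an error is present).
Step 3: locate the error. For a single error e at position i, S_ℓ = v_i·e·α_i^ℓ, so α_err = S_1/S_0.
  S_0^{−1} = 8^{−1} = 7 (mod 11), so α_err = 4·7 = 28 ≡ 6 = α_5. Error position i = 5.
  Consistency check: S_2/S_1 = 2·3 = 6 ≡ 6 = α_err ✓ (single-error assumption holds).
Step 4: error magnitude e = S_0/v_5 = S_0·∏_{j≠5}(α_5 − α_j) = 8·1 = 8 ≡ 8 (mod 11).
Step 5: correct position 5: c_5 = r_5 − e = 3 − 8 ≡ 6 (mod 11). Hence c = [5, 9, 3, 10, 6].
  Check: interpolating c through the α_i gives m(x) = 4 + 4·x (degree < 2) with m(α_i) = c_i for every i, so c is indeed a codeword.


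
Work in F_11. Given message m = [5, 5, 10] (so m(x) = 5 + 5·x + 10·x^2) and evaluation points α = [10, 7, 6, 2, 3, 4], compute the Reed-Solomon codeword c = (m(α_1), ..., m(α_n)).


c = [10, 2, 10, 0, 0, 9]

Message polynomial: m(x) = 5 + 5·x + 10·x^2 (mod 11).
For each evaluation point α_i, compute m(α_i) mod 11:
  α_1 = 10: Horner steps 10 → 6 → 10, so m(10) = 10.
  α_2 = 7: Horner steps 10 → 9 → 2, so m(7) = 2.
  α_3 = 6: Horner steps 10 → 10 → 10, so m(6) = 10.
  α_4 = 2: Horner steps 10 → 3 → 0, so m(2) = 0.
  α_5 = 3: Horner steps 10 → 2 → 0, so m(3) = 0.
  α_6 = 4: Horner steps 10 → 1 → 9, so m(4) = 9.
Codeword c = [10, 2, 10, 0, 0, 9] ∈ F_11^6.


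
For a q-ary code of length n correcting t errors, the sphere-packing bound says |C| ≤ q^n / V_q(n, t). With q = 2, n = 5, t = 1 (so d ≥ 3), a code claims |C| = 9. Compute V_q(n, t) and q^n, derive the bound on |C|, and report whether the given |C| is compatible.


V_q(n, t) = 6, q^n = 32, Hamming bound = 5, |C| = 9 > bound (violated).

Step 1: Compute V_q(n, t) = Σ_{j=0}^1 C(n, j) (q−1)^j.
  j = 0: C(5,0)·(1)^0 = 1·1 = 1.
  j = 1: C(5,1)·(1)^1 = 5·1 = 5.
  V_q(n, t) = 1 + 5 = 6.
Step 2: q^n = 2^5 = 32.
Step 3: Hamming bound ⌊q^n / V_q(n,t)⌋ = ⌊32/6⌋ = 5.
Step 4: Compare |C| = 9 to 5: violated.
The claimed |C| lies above the Hamming bound, so no 2-ary code of length 5 with d ≥ 3 can have 9 codewords.


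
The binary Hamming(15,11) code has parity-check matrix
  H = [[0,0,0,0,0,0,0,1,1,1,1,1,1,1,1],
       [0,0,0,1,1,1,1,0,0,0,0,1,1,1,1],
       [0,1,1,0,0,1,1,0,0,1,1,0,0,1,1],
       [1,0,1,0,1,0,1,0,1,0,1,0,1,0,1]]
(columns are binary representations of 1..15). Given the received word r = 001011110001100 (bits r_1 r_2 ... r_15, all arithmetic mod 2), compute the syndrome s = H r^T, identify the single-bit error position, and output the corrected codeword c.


s = (1, 1, 1, 0)^T, error position = 14, corrected codeword c = 001011110001110

Compute s = H r^T mod 2 one row at a time:
  s_1 = 1 + 0 + 0 + 0 + 1 + 1 + 0 + 0 = 3 ≡ 1 (mod 2).
  s_2 = 0 + 1 + 1 + 1 + 1 + 1 + 0 + 0 = 5 ≡ 1 (mod 2).
  s_3 = 0 + 1 + 1 + 1 + 0 + 0 + 0 + 0 = 3 ≡ 1 (mod 2).
  s_4 = 0 + 1 + 1 + 1 + 0 + 0 + 1 + 0 = 4 ≡ 0 (mod 2).
s = (1, 1, 1, 0)^T — this equals column 14 of H (binary 1110), so error is at position 14.
Correct: flip bit 14 of r = 001011110001100 to get c = 001011110001110.


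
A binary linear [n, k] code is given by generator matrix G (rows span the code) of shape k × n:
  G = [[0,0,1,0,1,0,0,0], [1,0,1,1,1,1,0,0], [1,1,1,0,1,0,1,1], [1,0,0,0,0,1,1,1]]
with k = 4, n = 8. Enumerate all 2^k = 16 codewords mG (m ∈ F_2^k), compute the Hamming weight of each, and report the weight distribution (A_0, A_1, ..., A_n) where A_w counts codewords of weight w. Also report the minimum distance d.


Weight distribution: A_0 = 1, A_2 = 2, A_3 = 3, A_4 = 3, A_5 = 4, A_6 = 2, A_7 = 1. Minimum distance d = 2.

Enumerate all 2^4 = 16 messages m ∈ F_2^4.
For each, compute codeword c = mG in F_2^8, then tally its weight.
  m = 0000 → c = 00000000, weight = 0.
  m = 1000 → c = 00101000, weight = 2.
  m = 0100 → c = 10111100, weight = 5.
  m = 1100 → c = 10010100, weight = 3.
  m = 0010 → c = 11101011, weight = 6.
  m = 1010 → c = 11000011, weight = 4.
  m = 0110 → c = 01010111, weight = 5.
  m = 1110 → c = 01111111, weight = 7.
  m = 0001 → c = 10000111, weight = 4.
  m = 1001 → c = 10101111, weight = 6.
  m = 0101 → c = 00111011, weight = 5.
  m = 1101 → c = 00010011, weight = 3.
  m = 0011 → c = 01101100, weight = 4.
  m = 1011 → c = 01000100, weight = 2.
  m = 0111 → c = 11010000, weight = 3.
  m = 1111 → c = 11111000, weight = 5.
Tally weights:
  weight 0: 1 codewords.
  weight 2: 2 codewords.
  weight 3: 3 codewords.
  weight 4: 3 codewords.
  weight 5: 4 codewords.
  weight 6: 2 codewords.
  weight 7: 1 codewords.
Minimum distance d = smallest w > 0 with A_w > 0 = 2.
Sanity: Σ A_w = 16 = 2^4 = 16 ✓.


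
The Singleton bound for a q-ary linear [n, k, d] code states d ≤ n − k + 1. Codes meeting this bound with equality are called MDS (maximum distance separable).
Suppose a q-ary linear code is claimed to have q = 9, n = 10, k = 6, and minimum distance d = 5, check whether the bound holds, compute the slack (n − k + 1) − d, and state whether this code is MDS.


Singleton RHS = n − k + 1 = 5, slack = 0, bound satisfied, MDS.

Singleton bound: d ≤ n − k + 1.
Here n = 10, k = 6, so n − k + 1 = 5.
Given d = 5, check d ≤ 5: YES.
Slack = (n − k + 1) − d = 0.
The code is MDS (slack = 0).
Description: the claimed parameters are [10, 6, 5]_9; such a code would be MDS (meets Singleton bound).


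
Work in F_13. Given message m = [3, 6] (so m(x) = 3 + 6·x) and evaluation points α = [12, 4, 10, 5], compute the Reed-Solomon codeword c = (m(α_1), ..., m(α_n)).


c = [10, 1, 11, 7]

Message polynomial: m(x) = 3 + 6·x (mod 13).
For each evaluation point α_i, compute m(α_i) mod 13:
  α_1 = 12: Horner steps 6 → 10, so m(12) = 10.
  α_2 = 4: Horner steps 6 → 1, so m(4) = 1.
  α_3 = 10: Horner steps 6 → 11, so m(10) = 11.
  α_4 = 5: Horner steps 6 → 7, so m(5) = 7.
Codeword c = [10, 1, 11, 7] ∈ F_13^4.


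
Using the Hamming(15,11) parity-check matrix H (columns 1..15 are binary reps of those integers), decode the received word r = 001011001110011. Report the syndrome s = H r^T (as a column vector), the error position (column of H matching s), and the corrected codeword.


s = (1, 0, 0, 1)^T, error position = 9, corrected codeword c = 001011000110011

Compute s = H r^T mod 2 one row at a time:
  s_1 = 0 + 1 + 1 + 1 + 0 + 0 + 1 + 1 = 5 ≡ 1 (mod 2).
  s_2 = 0 + 1 + 1 + 0 + 0 + 0 + 1 + 1 = 4 ≡ 0 (mod 2).
  s_3 = 0 + 1 + 1 + 0 + 1 + 1 + 1 + 1 = 6 ≡ 0 (mod 2).
  s_4 = 0 + 1 + 1 + 0 + 1 + 1 + 0 + 1 = 5 ≡ 1 (mod 2).
s = (1, 0, 0, 1)^T — this equals column 9 of H (binary 1001), so error is at position 9.
Correct: flip bit 9 of r = 001011001110011 to get c = 001011000110011.


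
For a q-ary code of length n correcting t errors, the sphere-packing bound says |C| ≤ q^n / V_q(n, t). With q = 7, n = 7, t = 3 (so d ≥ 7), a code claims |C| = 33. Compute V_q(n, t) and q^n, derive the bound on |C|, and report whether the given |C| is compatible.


V_q(n, t) = 8359, q^n = 823543, Hamming bound = 98, |C| = 33 ≤ bound (satisfied).

Step 1: Compute V_q(n, t) = Σ_{j=0}^3 C(n, j) (q−1)^j.
  j = 0: C(7,0)·(6)^0 = 1·1 = 1.
  j = 1: C(7,1)·(6)^1 = 7·6 = 42.
  j = 2: C(7,2)·(6)^2 = 21·36 = 756.
  j = 3: C(7,3)·(6)^3 = 35·216 = 7560.
  V_q(n, t) = 1 + 42 + 756 + 7560 = 8359.
Step 2: q^n = 7^7 = 823543.
Step 3: Hamming bound ⌊q^n / V_q(n,t)⌋ = ⌊823543/8359⌋ = 98.
Step 4: Compare |C| = 33 to 98: satisfied.
The claimed |C| lies below the Hamming bound.


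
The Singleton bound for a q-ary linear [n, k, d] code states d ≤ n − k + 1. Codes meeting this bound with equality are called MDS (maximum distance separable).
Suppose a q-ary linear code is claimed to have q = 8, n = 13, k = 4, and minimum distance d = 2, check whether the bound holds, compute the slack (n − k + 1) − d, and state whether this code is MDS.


Singleton RHS = n − k + 1 = 10, slack = 8, bound satisfied, not MDS.

Singleton bound: d ≤ n − k + 1.
Here n = 13, k = 4, so n − k + 1 = 10.
Given d = 2, check d ≤ 10: YES.
Slack = (n − k + 1) − d = 8.
The code is NOT MDS (slack = 8 > 0).
Description: the claimed parameters are [13, 4, 2]_8; such a code would be non-MDS.


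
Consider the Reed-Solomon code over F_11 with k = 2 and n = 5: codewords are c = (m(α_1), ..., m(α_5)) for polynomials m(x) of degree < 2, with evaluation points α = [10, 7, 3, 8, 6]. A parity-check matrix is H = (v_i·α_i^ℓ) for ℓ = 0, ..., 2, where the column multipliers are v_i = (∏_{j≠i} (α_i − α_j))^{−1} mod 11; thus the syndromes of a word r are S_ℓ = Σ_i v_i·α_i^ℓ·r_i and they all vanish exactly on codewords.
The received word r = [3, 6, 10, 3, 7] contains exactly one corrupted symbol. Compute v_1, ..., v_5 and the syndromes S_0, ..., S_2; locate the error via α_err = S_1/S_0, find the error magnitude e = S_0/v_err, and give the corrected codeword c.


S = (10, 3, 2), error at position 4, error magnitude e = 9, c = [3, 6, 10, 5, 7].

Step 1: column multipliers v_i = (∏_{j≠i}(α_i − α_j))^{−1} mod 11.
  i = 1 (α = 10): (10−7)(10−3)(10−8)(10−6) = 3·7·2·4 = 168 ≡ 3, so v_1 = 3^{−1} = 4 (mod 11).
  i = 2 (α = 7): (7−10)(7−3)(7−8)(7−6) = (−3)·4·(−1)·1 = 12 ≡ 1, so v_2 = 1^{−1} = 1 (mod 11).
  i = 3 (α = 3): (3−10)(3−7)(3−8)(3−6) = (−7)·(−4)·(−5)·(−3) = 420 ≡ 2, so v_3 = 2^{−1} = 6 (mod 11).
  i = 4 (α = 8): (8−10)(8−7)(8−3)(8−6) = (−2)·1·5·2 = −20 ≡ 2, so v_4 = 2^{−1} = 6 (mod 11).
  i = 5 (α = 6): (6−10)(6−7)(6−3)(6−8) = (−4)·(−1)·3·(−2) = −24 ≡ 9, so v_5 = 9^{−1} = 5 (mod 11).
  v = [4, 1, 6, 6, 5].
Step 2: syndromes of r = [3, 6, 10, 3, 7] (all sums mod 11).
  S_0 = Σ v_i r_i = 4·3 + 1·6 + 6·10 + 6·3 + 5·7 = 131 ≡ 10.
  S_1 = Σ v_i α_i r_i = 4·10·3 + 1·7·6 + 6·3·10 + 6·8·3 + 5·6·7 = 696 ≡ 3.
  α_i^2 mod 11 = [1, 5, 9, 9, 3].
  S_2 = Σ v_i α_i^2 r_i = 4·1·3 + 1·5·6 + 6·9·10 + 6·9·3 + 5·3·7 = 849 ≡ 2.
  S = (10, 3, 2) ≠ 0, so r is not a codeword (an error is present).
Step 3: locate the error. For a single error e at position i, S_ℓ = v_i·e·α_i^ℓ, so α_err = S_1/S_0.
  S_0^{−1} = 10^{−1} = 10 (mod 11), so α_err = 3·10 = 30 ≡ 8 = α_4. Error position i = 4.
  Consistency check: S_2/S_1 = 2·4 = 8 ≡ 8 = α_err ✓ (single-error assumption holds).
Step 4: error magnitude e = S_0/v_4 = S_0·∏_{j≠4}(α_4 − α_j) = 10·2 = 20 ≡ 9 (mod 11).
Step 5: correct position 4: c_4 = r_4 − e = 3 − 9 ≡ 5 (mod 11). Hence c = [3, 6, 10, 5, 7].
  Check: interpolating c through the α_i gives m(x) = 2 + 10·x (degree < 2) with m(α_i) = c_i for every i, so c is indeed a codeword.


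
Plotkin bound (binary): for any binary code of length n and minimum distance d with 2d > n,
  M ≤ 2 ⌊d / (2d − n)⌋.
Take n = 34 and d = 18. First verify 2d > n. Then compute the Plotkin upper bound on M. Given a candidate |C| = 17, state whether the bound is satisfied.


Plotkin bound M ≤ 18; given |C| = 17 ≤ bound (satisfied).

Check applicability: 2d = 36, n = 34.
2d − n = 2 > 0, so Plotkin applies.
Compute d/(2d−n) = 18/2 ≈ 9.0000.
⌊d/(2d−n)⌋ = 9.
Plotkin bound: M ≤ 2·9 = 18.
Given |C| = 17, check: satisfied.
This |C| is below the Plotkin bound.
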